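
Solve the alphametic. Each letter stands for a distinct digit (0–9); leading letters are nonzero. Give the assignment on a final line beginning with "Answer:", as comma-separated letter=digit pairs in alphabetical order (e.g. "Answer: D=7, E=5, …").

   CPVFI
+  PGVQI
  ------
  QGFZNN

Step 1. [Q] Q is the leading digit of a 6-digit sum of two 5-digit numbers; the final carry is exactly 1, so Q=1.
Step 2. [col 1: I + I ≡ N (mod 10)] N=2 is one option consistent with column 1 (I + I ≡ N (mod 10), carry-in 0) — take it, so N=2.
Step 3. [col 1: I + I ≡ N (mod 10)] column 1 reads I+I+carry(0)=N with N=2; with digits 1,2 already taken and all letters distinct, the only value for I is 6 ⇒ I=6.
Step 4. [col 2: F + Q ≡ N (mod 10)] column 2: given Q=1, N=2, carry-in 1, and digits 1,2,6 already taken and all letters distinct, F+Q≡N (mod 10) forces F=0. So F=0.
Step 5. [col 3: V + V ≡ Z (mod 10)] V=4 is one option consistent with column 3 (V + V ≡ Z (mod 10), carry-in 0) — take it, so V=4.
Step 6. [col 3: V + V ≡ Z (mod 10)] in column 3 we have V+V≡Z with carry-in 0; given V=4 and digits 0,1,2,4,6 already taken and all letters distinct, that pins Z to 8. So Z=8.
Step 7. [col 4: P + G ≡ F (mod 10)] column 4 (P + G ≡ F (mod 10), carry-in 0) doesn't pin P yet; pick P=7 and continue, so P=7.
Step 8. [col 4: P + G ≡ F (mod 10)] column 4 reads P+G+carry(0)=F with P=7, F=0; with digits 0,1,2,4,6,7,8 already taken and all letters distinct, the only value for G is 3, so G=3.
Step 9. [col 5: C + P ≡ G (mod 10)] column 5: given P=7, G=3, carry-in 1, and digits 0,1,2,3,4,6,7,8 already taken and all letters distinct, C+P≡G (mod 10) forces C=5. So C=5.

Answer: C=5, F=0, G=3, I=6, N=2, P=7, Q=1, V=4, Z=8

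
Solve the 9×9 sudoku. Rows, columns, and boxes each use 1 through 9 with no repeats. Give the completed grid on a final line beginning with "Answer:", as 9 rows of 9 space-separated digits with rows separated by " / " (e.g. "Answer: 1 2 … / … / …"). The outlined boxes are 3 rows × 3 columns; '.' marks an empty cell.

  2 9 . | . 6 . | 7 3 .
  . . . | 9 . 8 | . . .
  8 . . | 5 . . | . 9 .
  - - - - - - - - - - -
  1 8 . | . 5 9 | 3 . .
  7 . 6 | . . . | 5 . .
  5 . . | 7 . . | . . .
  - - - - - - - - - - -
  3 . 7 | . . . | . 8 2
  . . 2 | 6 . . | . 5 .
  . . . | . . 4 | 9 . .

Step 1. [r1c6∈{1}] r1c6 has the single candidate 1. So r1c6=1.
Step 2. [r4c3∈{4}] nothing but 4 survives at r4c3 ⇒ r4c3=4.
Step 3. [r8c5∈{1,3,7,8,9}] r8c5 is the only open cell in row 8 admitting 8, so r8c5=8.
Step 4. [r4c4∈{2}] r4c4's peers cover all but 2 ⇒ r4c4=2.
Step 5. [r5c6∈{3}] r5c6's peers cover all but 3, so r5c6=3.
Step 6. [r6c7∈{1,2,4,6,8}] col 7 places 8 nowhere but r6c7. So r6c7=8.
Step 7. [r7c4∈{1}] r7c4's peers cover all but 1, so r7c4=1.
Step 8. [r9c1∈{6}] r9c1's peers cover all but 6, so r9c1=6.
Step 9. [r2c1∈{4}] nothing but 4 survives at r2c1, so r2c1=4.
Step 10. [r8c9∈{1,3,4,7}] 3 has one home in row 8: r8c9, so r8c9=3.
Step 11. [r9c5∈{2,3,7}] across row 9, 2 lands solely at r9c5 ⇒ r9c5=2.
Step 12. [r1c3∈{5}] only 5 remains possible at r1c3. So r1c3=5.
Step 13. [r1c4∈{4}] nothing but 4 survives at r1c4, so r1c4=4.
Step 14. [r5c9∈{1,4,9}] in row 5, 9 fits only at r5c9 ⇒ r5c9=9.
Step 15. [r7c7∈{4,6}] across row 7, 6 lands solely at r7c7. So r7c7=6.
Step 16. [r8c7∈{1,4}] across box 9, 4 lands solely at r8c7 ⇒ r8c7=4.
Step 17. [r8c2∈{1}] r8c2 has the single candidate 1. So r8c2=1.
Step 18. [r3c9∈{1,4,6}] 4 has one home in row 3: r3c9, so r3c9=4.
Step 19. [r3c2∈{3,6,7}] 6 has one home in row 3: r3c2. So r3c2=6.
Step 20. [r2c9∈{1,5,6}] 5 has one home in row 2: r2c9, so r2c9=5.
Step 21. [r2c8∈{1,2,6}] row 2 places 6 nowhere but r2c8, so r2c8=6.
Step 22. [r4c9∈{6,7}] across row 4, 6 lands solely at r4c9, so r4c9=6.
Step 23. [r6c9∈{1}] only 1 remains possible at r6c9 ⇒ r6c9=1.
Step 24. [r6c5∈{4}] only 4 remains possible at r6c5, so r6c5=4.
Step 25. [r5c2∈{2}] r5c2 has the single candidate 2, so r5c2=2.
Step 26. [r6c2∈{3}] r6c2's peers cover all but 3 ⇒ r6c2=3.
Step 27. [r3c6∈{2,7}] r3c6 is the only open cell in col 6 admitting 2 ⇒ r3c6=2.
Step 28. [r3c5∈{3,7}] row 3 places 7 nowhere but r3c5. So r3c5=7.
Step 29. [r3c3∈{1,3}] 3 has one home in row 3: r3c3 ⇒ r3c3=3.
Step 30. [r7c2∈{4,5}] in row 7, 4 fits only at r7c2. So r7c2=4.
Step 31. [r9c9∈{7}] r9c9's peers cover all but 7 ⇒ r9c9=7.
Step 32. [r2c7∈{1,2}] 2 has one home in row 2: r2c7. So r2c7=2.
Step 33. [r1c9∈{8}] r1c9's peers cover all but 8. So r1c9=8.
Step 34. [r9c4∈{3}] r9c4's peers cover all but 3. So r9c4=3.
Step 35. [r5c5∈{1}] r5c5's peers cover all but 1, so r5c5=1.
Step 36. [r8c6∈{7}] only 7 remains possible at r8c6, so r8c6=7.
Step 37. [r8c1∈{9}] nothing but 9 survives at r8c1. So r8c1=9.
Step 38. [r7c5∈{9}] r7c5 has the single candidate 9 ⇒ r7c5=9.
Step 39. [r7c6∈{5}] nothing but 5 survives at r7c6, so r7c6=5.
Step 40. [r3c7∈{1}] only 1 remains possible at r3c7 ⇒ r3c7=1.
Step 41. [r2c3∈{1}] r2c3 has the single candidate 1, so r2c3=1.
Step 42. [r6c3∈{9}] r6c3 is down to just 9, so r6c3=9.
Step 43. [r4c8∈{7}] r4c8's peers cover all but 7 ⇒ r4c8=7.
Step 44. [r2c2∈{7}] r2c2's peers cover all but 7. So r2c2=7.
Step 45. [r9c3∈{8}] nothing but 8 survives at r9c3, so r9c3=8.
Step 46. [r5c8∈{4}] r5c8's peers cover all but 4. So r5c8=4.
Step 47. [r5c4∈{8}] r5c4's peers cover all but 8, so r5c4=8.
Step 48. [r9c8∈{1}] r9c8's peers cover all but 1 ⇒ r9c8=1.
Step 49. [r9c2∈{5}] r9c2's peers cover all but 5 ⇒ r9c2=5.
Step 50. [r6c6∈{6}] nothing but 6 survives at r6c6 ⇒ r6c6=6.
Step 51. [r2c5∈{3}] r2c5 is down to just 3, so r2c5=3.
Step 52. [r6c8∈{2}] r6c8 has the single candidate 2, so r6c8=2.

Answer: 2 9 5 4 6 1 7 3 8 / 4 7 1 9 3 8 2 6 5 / 8 6 3 5 7 2 1 9 4 / 1 8 4 2 5 9 3 7 6 / 7 2 6 8 1 3 5 4 9 / 5 3 9 7 4 6 8 2 1 / 3 4 7 1 9 5 6 8 2 / 9 1 2 6 8 7 4 5 3 / 6 5 8 3 2 4 9 1 7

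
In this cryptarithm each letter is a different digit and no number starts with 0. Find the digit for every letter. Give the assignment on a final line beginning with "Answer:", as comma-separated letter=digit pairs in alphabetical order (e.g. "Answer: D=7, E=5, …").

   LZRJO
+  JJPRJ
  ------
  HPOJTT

Step 1. [col 1: O + J ≡ T (mod 10)] no forcing yet in column 1 (carry-in 0); J=6 is free and consistent — try it, so J=6.
Step 2. [col 1: O + J ≡ T (mod 10)] no forcing yet in column 1 (carry-in 0); O=4 is free and consistent — try it, so O=4.
Step 3. [H] the sum has 6 digits but both addends have 5; that extra leading digit H is the final carry, namely 1, so H=1.
Step 4. [col 1: O + J ≡ T (mod 10)] column 1: given O=4, J=6, carry-in 0, and digits 1,4,6 already taken and all letters distinct, O+J≡T (mod 10) forces T=0. So T=0.
Step 5. [col 2: J + R ≡ T (mod 10)] from column 2 (J=6, T=0, carry-in 1, digits 0,1,4,6 already taken and all letters distinct): R must equal 3, so R=3.
Step 6. [col 3: R + P ≡ J (mod 10)] in column 3 we have R+P≡J with carry-in 1; given R=3, J=6 and digits 0,1,3,4,6 already taken and all letters distinct, that pins P to 2 ⇒ P=2.
Step 7. [col 4: Z + J ≡ O (mod 10)] column 4: given J=6, O=4, carry-in 0, and digits 0,1,2,3,4,6 already taken and all letters distinct, Z+J≡O (mod 10) forces Z=8, so Z=8.
Step 8. [col 5: L + J ≡ P (mod 10)] from column 5 (J=6, P=2, carry-in 1, digits 0,1,2,3,4,6,8 already taken and all letters distinct): L must equal 5. So L=5.

Answer: H=1, J=6, L=5, O=4, P=2, R=3, T=0, Z=8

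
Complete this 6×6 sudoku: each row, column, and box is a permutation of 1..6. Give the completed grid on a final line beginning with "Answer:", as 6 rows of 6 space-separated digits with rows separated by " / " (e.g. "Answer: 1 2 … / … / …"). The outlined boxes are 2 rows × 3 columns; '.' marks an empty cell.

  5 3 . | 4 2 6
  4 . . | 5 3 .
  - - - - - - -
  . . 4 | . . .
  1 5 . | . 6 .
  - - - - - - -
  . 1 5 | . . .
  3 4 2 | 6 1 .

Step 1. [r3c1∈{2,6}] 2 has one home in col 1: r3c1, so r3c1=2.
Step 2. [r4c6∈{2,3,4}] 4 has one home in row 4: r4c6 ⇒ r4c6=4.
Step 3. [r5c6∈{2,3}] r5c6 is the only open cell in col 6 admitting 2. So r5c6=2.
Step 4. [r3c6∈{1,3,5}] r3c6 is the only open cell in col 6 admitting 3. So r3c6=3.
Step 5. [r2c3∈{1,6}] col 3 places 6 nowhere but r2c3. So r2c3=6.
Step 6. [r4c3∈{3}] only 3 remains possible at r4c3, so r4c3=3.
Step 7. [r5c5∈{4}] r5c5's peers cover all but 4, so r5c5=4.
Step 8. [r5c4∈{3}] nothing but 3 survives at r5c4. So r5c4=3.
Step 9. [r3c4∈{1}] nothing but 1 survives at r3c4. So r3c4=1.
Step 10. [r4c4∈{2}] only 2 remains possible at r4c4, so r4c4=2.
Step 11. [r6c6∈{5}] r6c6 has the single candidate 5 ⇒ r6c6=5.
Step 12. [r3c5∈{5}] nothing but 5 survives at r3c5. So r3c5=5.
Step 13. [r2c2∈{2}] r2c2 is down to just 2. So r2c2=2.
Step 14. [r5c1∈{6}] r5c1 is down to just 6 ⇒ r5c1=6.
Step 15. [r3c2∈{6}] r3c2 is down to just 6, so r3c2=6.
Step 16. [r1c3∈{1}] r1c3's peers cover all but 1 ⇒ r1c3=1.
Step 17. [r2c6∈{1}] nothing but 1 survives at r2c6 ⇒ r2c6=1.

Answer: 5 3 1 4 2 6 / 4 2 6 5 3 1 / 2 6 4 1 5 3 / 1 5 3 2 6 4 / 6 1 5 3 4 2 / 3 4 2 6 1 5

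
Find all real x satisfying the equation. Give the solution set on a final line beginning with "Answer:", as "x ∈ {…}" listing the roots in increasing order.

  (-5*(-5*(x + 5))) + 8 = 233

Step 1. [(-5*(-5*(x + 5))) + 8 = 233] the outer +8 inverts by subtracting 8. So sub: -5*(-5*(x + 5)) = 225.
Step 2. [-5*(-5*(x + 5)) = 225] LHS = -5·(…); ÷-5 both sides. So div: -5*(x + 5) = -45.
Step 3. [-5*(x + 5) = -45] -5·(inner) — divide through by -5. So div: x + 5 = 9.
Step 4. [x + 5 = 9] peel the +5: subtract 5 from each side. So sub: x = 4.

Answer: x ∈ {4}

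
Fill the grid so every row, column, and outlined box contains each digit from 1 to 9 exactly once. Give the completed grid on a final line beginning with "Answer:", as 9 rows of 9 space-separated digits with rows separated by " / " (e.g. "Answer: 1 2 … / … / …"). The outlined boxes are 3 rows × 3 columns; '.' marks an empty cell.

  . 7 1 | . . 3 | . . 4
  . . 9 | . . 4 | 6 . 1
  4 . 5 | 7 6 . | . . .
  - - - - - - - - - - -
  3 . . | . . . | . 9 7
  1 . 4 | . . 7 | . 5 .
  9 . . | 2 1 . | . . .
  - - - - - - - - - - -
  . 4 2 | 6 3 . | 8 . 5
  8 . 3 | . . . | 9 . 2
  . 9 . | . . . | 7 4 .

Step 1. [r3c6∈{1,2,8,9}] r3c6 is the only open cell in row 3 admitting 1, so r3c6=1.
Step 2. [r8c6∈{5}] nothing but 5 survives at r8c6. So r8c6=5.
Step 3. [r2c1∈{2}] only 2 remains possible at r2c1 ⇒ r2c1=2.
Step 4. [r1c5∈{2,5,8,9}] box 2 places 2 nowhere but r1c5. So r1c5=2.
Step 5. [r9c5∈{8}] r9c5 has the single candidate 8, so r9c5=8.
Step 6. [r9c3∈{6}] r9c3 is down to just 6, so r9c3=6.
Step 7. [r4c3∈{8}] nothing but 8 survives at r4c3, so r4c3=8.
Step 8. [r1c8∈{8}] nothing but 8 survives at r1c8 ⇒ r1c8=8.
Step 9. [r5c4∈{3,8,9}] r5c4 is the only open cell in col 4 admitting 3 ⇒ r5c4=3.
Step 10. [r2c5∈{5}] r2c5 has the single candidate 5, so r2c5=5.
Step 11. [r4c5∈{4}] r4c5's peers cover all but 4, so r4c5=4.
Step 12. [r5c7∈{2}] r5c7's peers cover all but 2. So r5c7=2.
Step 13. [r3c7∈{3}] r3c7 has the single candidate 3, so r3c7=3.
Step 14. [r5c2∈{6}] r5c2's peers cover all but 6. So r5c2=6.
Step 15. [r6c9∈{3,6,8}] col 9 places 6 nowhere but r6c9, so r6c9=6.
Step 16. [r8c2∈{1}] r8c2 has the single candidate 1, so r8c2=1.
Step 17. [r2c2∈{3,8}] 3 has one home in row 2: r2c2. So r2c2=3.
Step 18. [r6c2∈{5}] r6c2 is down to just 5 ⇒ r6c2=5.
Step 19. [r4c4∈{5}] only 5 remains possible at r4c4. So r4c4=5.
Step 20. [r8c5∈{7}] only 7 remains possible at r8c5 ⇒ r8c5=7.
Step 21. [r6c6∈{8}] r6c6 is down to just 8, so r6c6=8.
Step 22. [r5c5∈{9}] nothing but 9 survives at r5c5. So r5c5=9.
Step 23. [r2c4∈{8}] r2c4 is down to just 8, so r2c4=8.
Step 24. [r1c7∈{5}] r1c7's peers cover all but 5, so r1c7=5.
Step 25. [r3c9∈{9}] nothing but 9 survives at r3c9, so r3c9=9.
Step 26. [r7c1∈{7}] r7c1's peers cover all but 7. So r7c1=7.
Step 27. [r4c6∈{6}] r4c6 is down to just 6, so r4c6=6.
Step 28. [r7c8∈{1}] r7c8 is down to just 1, so r7c8=1.
Step 29. [r2c8∈{7}] r2c8's peers cover all but 7. So r2c8=7.
Step 30. [r9c9∈{3}] r9c9 is down to just 3, so r9c9=3.
Step 31. [r8c4∈{4}] r8c4's peers cover all but 4, so r8c4=4.
Step 32. [r1c1∈{6}] r1c1's peers cover all but 6 ⇒ r1c1=6.
Step 33. [r3c2∈{8}] r3c2's peers cover all but 8 ⇒ r3c2=8.
Step 34. [r6c8∈{3}] r6c8's peers cover all but 3 ⇒ r6c8=3.
Step 35. [r9c1∈{5}] nothing but 5 survives at r9c1. So r9c1=5.
Step 36. [r9c4∈{1}] r9c4 is down to just 1. So r9c4=1.
Step 37. [r8c8∈{6}] r8c8's peers cover all but 6. So r8c8=6.
Step 38. [r7c6∈{9}] nothing but 9 survives at r7c6, so r7c6=9.
Step 39. [r9c6∈{2}] r9c6's peers cover all but 2, so r9c6=2.
Step 40. [r6c7∈{4}] nothing but 4 survives at r6c7. So r6c7=4.
Step 41. [r1c4∈{9}] only 9 remains possible at r1c4. So r1c4=9.
Step 42. [r4c7∈{1}] r4c7 has the single candidate 1, so r4c7=1.
Step 43. [r3c8∈{2}] r3c8 has the single candidate 2, so r3c8=2.
Step 44. [r5c9∈{8}] r5c9 is down to just 8, so r5c9=8.
Step 45. [r4c2∈{2}] r4c2 has the single candidate 2 ⇒ r4c2=2.
Step 46. [r6c3∈{7}] r6c3 is down to just 7. So r6c3=7.

Answer: 6 7 1 9 2 3 5 8 4 / 2 3 9 8 5 4 6 7 1 / 4 8 5 7 6 1 3 2 9 / 3 2 8 5 4 6 1 9 7 / 1 6 4 3 9 7 2 5 8 / 9 5 7 2 1 8 4 3 6 / 7 4 2 6 3 9 8 1 5 / 8 1 3 4 7 5 9 6 2 / 5 9 6 1 8 2 7 4 3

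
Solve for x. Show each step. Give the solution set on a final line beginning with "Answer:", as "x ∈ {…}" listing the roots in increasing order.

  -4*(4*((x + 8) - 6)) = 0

Step 1. [-4*(4*((x + 8) - 6)) = 0] -4 out front; divide by -4 ⇒ div: 4*((x + 8) - 6) = 0.
Step 2. [4*((x + 8) - 6) = 0] leading coefficient 4: divide by 4 ⇒ div: (x + 8) - 6 = 0.
Step 3. [(x + 8) - 6 = 0] 6 comes off first (add 6). So sub: x + 8 = 6.
Step 4. [x + 8 = 6] peel the +8: subtract 8 from each side. So sub: x = -2.

Answer: x ∈ {-2}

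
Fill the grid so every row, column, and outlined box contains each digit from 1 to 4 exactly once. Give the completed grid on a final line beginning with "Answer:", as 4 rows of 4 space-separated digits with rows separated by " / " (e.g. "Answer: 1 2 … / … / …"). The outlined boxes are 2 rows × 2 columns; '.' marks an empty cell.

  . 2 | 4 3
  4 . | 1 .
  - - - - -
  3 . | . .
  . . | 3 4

Step 1. [r4c2∈{1}] r4c2 has the single candidate 1, so r4c2=1.
Step 2. [r3c3∈{2}] r3c3 is down to just 2, so r3c3=2.
Step 3. [r3c4∈{1}] only 1 remains possible at r3c4, so r3c4=1.
Step 4. [r4c1∈{2}] only 2 remains possible at r4c1. So r4c1=2.
Step 5. [r2c2∈{3}] r2c2 has the single candidate 3 ⇒ r2c2=3.
Step 6. [r3c2∈{4}] nothing but 4 survives at r3c2. So r3c2=4.
Step 7. [r2c4∈{2}] r2c4's peers cover all but 2 ⇒ r2c4=2.
Step 8. [r1c1∈{1}] r1c1's peers cover all but 1 ⇒ r1c1=1.

Answer: 1 2 4 3 / 4 3 1 2 / 3 4 2 1 / 2 1 3 4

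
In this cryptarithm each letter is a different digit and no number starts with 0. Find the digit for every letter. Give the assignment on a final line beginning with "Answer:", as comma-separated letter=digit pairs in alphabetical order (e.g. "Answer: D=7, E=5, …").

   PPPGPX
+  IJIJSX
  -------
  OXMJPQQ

Step 1. [col 1: X + X ≡ Q (mod 10)] no forcing yet in column 1 (carry-in 0); Q=6 is free and consistent — try it. So Q=6.
Step 2. [col 1: X + X ≡ Q (mod 10)] several values work for X in column 1 (X + X ≡ Q (mod 10), carry-in 0); try X=3 ⇒ X=3.
Step 3. [col 2: P + S ≡ Q (mod 10)] column 2 (P + S ≡ Q (mod 10), carry-in 0) doesn't pin P yet; pick P=7 and continue ⇒ P=7.
Step 4. [col 2: P + S ≡ Q (mod 10)] from column 2 (P=7, Q=6, carry-in 0, digits 3,6,7 already taken and all letters distinct): S must equal 9, so S=9.
Step 5. [col 3: G + J ≡ P (mod 10)] no forcing yet in column 3 (carry-in 1); G=4 is free and consistent — try it. So G=4.
Step 6. [col 3: G + J ≡ P (mod 10)] in column 3 we have G+J≡P with carry-in 1; given G=4, P=7 and digits 3,4,6,7,9 already taken and all letters distinct, that pins J to 2. So J=2.
Step 7. [col 4: P + I ≡ J (mod 10)] from column 4 (P=7, J=2, carry-in 0, digits 2,3,4,6,7,9 already taken and all letters distinct): I must equal 5. So I=5.
Step 8. [col 5: P + J ≡ M (mod 10)] column 5 reads P+J+carry(1)=M with P=7, J=2; with digits 2,3,4,5,6,7,9 already taken and all letters distinct, the only value for M is 0. So M=0.
Step 9. [col 7: carry → O] in column 7 we have ·+·≡O with carry-in 1; given nothing yet and digits 0,2,3,4,5,6,7,9 already taken and all letters distinct, that pins O to 1, so O=1.

Answer: G=4, I=5, J=2, M=0, O=1, P=7, Q=6, S=9, X=3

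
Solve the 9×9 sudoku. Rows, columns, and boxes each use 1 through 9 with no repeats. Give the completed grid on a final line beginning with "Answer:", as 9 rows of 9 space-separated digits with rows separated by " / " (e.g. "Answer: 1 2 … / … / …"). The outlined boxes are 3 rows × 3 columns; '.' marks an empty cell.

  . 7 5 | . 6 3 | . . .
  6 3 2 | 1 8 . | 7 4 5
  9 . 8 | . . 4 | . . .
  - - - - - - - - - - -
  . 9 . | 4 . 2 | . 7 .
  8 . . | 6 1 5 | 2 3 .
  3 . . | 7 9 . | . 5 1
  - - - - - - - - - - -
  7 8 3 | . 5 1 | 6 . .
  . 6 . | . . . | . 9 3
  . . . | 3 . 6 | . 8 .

Step 1. [r9c2∈{1,2,4,5}] col 2 places 5 nowhere but r9c2, so r9c2=5.
Step 2. [r7c9∈{2,4}] in row 7, 4 fits only at r7c9 ⇒ r7c9=4.
Step 3. [r9c7∈{1}] r9c7's peers cover all but 1 ⇒ r9c7=1.
Step 4. [r7c8∈{2}] r7c8 has the single candidate 2, so r7c8=2.
Step 5. [r4c9∈{6,8}] in box 6, 6 fits only at r4c9 ⇒ r4c9=6.
Step 6. [r1c1∈{1,4}] r1c1 is the only open cell in row 1 admitting 4. So r1c1=4.
Step 7. [r8c6∈{7,8}] r8c6 is the only open cell in col 6 admitting 7. So r8c6=7.
Step 8. [r5c2∈{4}] r5c2 is down to just 4, so r5c2=4.
Step 9. [r1c9∈{2,8,9}] 8 has one home in col 9: r1c9. So r1c9=8.
Step 10. [r1c4∈{2,9}] in row 1, 2 fits only at r1c4. So r1c4=2.
Step 11. [r4c3∈{1}] nothing but 1 survives at r4c3 ⇒ r4c3=1.
Step 12. [r8c3∈{4}] r8c3 is down to just 4 ⇒ r8c3=4.
Step 13. [r8c5∈{2}] r8c5's peers cover all but 2 ⇒ r8c5=2.
Step 14. [r6c7∈{4,8}] in row 6, 4 fits only at r6c7. So r6c7=4.
Step 15. [r3c8∈{1,6}] 6 has one home in row 3: r3c8. So r3c8=6.
Step 16. [r8c4∈{8}] r8c4 has the single candidate 8. So r8c4=8.
Step 17. [r6c3∈{6}] r6c3 has the single candidate 6, so r6c3=6.
Step 18. [r8c7∈{5}] nothing but 5 survives at r8c7. So r8c7=5.
Step 19. [r2c6∈{9}] only 9 remains possible at r2c6 ⇒ r2c6=9.
Step 20. [r6c6∈{8}] r6c6's peers cover all but 8 ⇒ r6c6=8.
Step 21. [r7c4∈{9}] nothing but 9 survives at r7c4. So r7c4=9.
Step 22. [r6c2∈{2}] nothing but 2 survives at r6c2. So r6c2=2.
Step 23. [r4c7∈{8}] nothing but 8 survives at r4c7. So r4c7=8.
Step 24. [r3c9∈{2}] r3c9 is down to just 2, so r3c9=2.
Step 25. [r1c8∈{1}] r1c8 has the single candidate 1. So r1c8=1.
Step 26. [r9c9∈{7}] nothing but 7 survives at r9c9 ⇒ r9c9=7.
Step 27. [r9c1∈{2}] nothing but 2 survives at r9c1, so r9c1=2.
Step 28. [r9c5∈{4}] only 4 remains possible at r9c5. So r9c5=4.
Step 29. [r9c3∈{9}] only 9 remains possible at r9c3, so r9c3=9.
Step 30. [r3c2∈{1}] r3c2's peers cover all but 1. So r3c2=1.
Step 31. [r1c7∈{9}] r1c7 is down to just 9 ⇒ r1c7=9.
Step 32. [r5c9∈{9}] r5c9 has the single candidate 9. So r5c9=9.
Step 33. [r8c1∈{1}] nothing but 1 survives at r8c1. So r8c1=1.
Step 34. [r3c4∈{5}] only 5 remains possible at r3c4. So r3c4=5.
Step 35. [r4c5∈{3}] r4c5 is down to just 3. So r4c5=3.
Step 36. [r5c3∈{7}] r5c3's peers cover all but 7 ⇒ r5c3=7.
Step 37. [r3c5∈{7}] only 7 remains possible at r3c5 ⇒ r3c5=7.
Step 38. [r3c7∈{3}] r3c7 has the single candidate 3 ⇒ r3c7=3.
Step 39. [r4c1∈{5}] r4c1 is down to just 5 ⇒ r4c1=5.

Answer: 4 7 5 2 6 3 9 1 8 / 6 3 2 1 8 9 7 4 5 / 9 1 8 5 7 4 3 6 2 / 5 9 1 4 3 2 8 7 6 / 8 4 7 6 1 5 2 3 9 / 3 2 6 7 9 8 4 5 1 / 7 8 3 9 5 1 6 2 4 / 1 6 4 8 2 7 5 9 3 / 2 5 9 3 4 6 1 8 7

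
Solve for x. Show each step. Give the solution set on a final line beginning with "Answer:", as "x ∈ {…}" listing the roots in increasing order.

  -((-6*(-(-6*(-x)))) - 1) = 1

Step 1. [-((-6*(-(-6*(-x)))) - 1) = 1] flip signs both sides. So neg: (-6*(-(-6*(-x)))) - 1 = -1.
Step 2. [(-6*(-(-6*(-x)))) - 1 = -1] 1 comes off first (add 1), so sub: -6*(-(-6*(-x))) = 0.
Step 3. [-6*(-(-6*(-x))) = 0] -6 out front; divide by -6 ⇒ div: -(-6*(-x)) = 0.
Step 4. [-(-6*(-x)) = 0] LHS negated; negate both sides. So neg: -6*(-x) = 0.
Step 5. [-6*(-x) = 0] LHS = -6·(…); ÷-6 both sides ⇒ div: -x = 0.
Step 6. [-x = 0] leading − — multiply by −1 ⇒ neg: x = 0.

Answer: x ∈ {0}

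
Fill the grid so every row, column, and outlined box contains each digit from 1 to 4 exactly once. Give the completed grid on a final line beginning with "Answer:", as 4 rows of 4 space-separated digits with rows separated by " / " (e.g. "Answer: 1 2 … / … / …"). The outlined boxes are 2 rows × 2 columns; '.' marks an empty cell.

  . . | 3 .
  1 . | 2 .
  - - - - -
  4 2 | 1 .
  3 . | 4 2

Step 1. [r1c2∈{4}] r1c2 has the single candidate 4 ⇒ r1c2=4.
Step 2. [r1c1∈{2}] r1c1 is down to just 2 ⇒ r1c1=2.
Step 3. [r2c4∈{4}] nothing but 4 survives at r2c4. So r2c4=4.
Step 4. [r4c2∈{1}] r4c2's peers cover all but 1 ⇒ r4c2=1.
Step 5. [r1c4∈{1}] r1c4 is down to just 1, so r1c4=1.
Step 6. [r2c2∈{3}] r2c2 is down to just 3. So r2c2=3.
Step 7. [r3c4∈{3}] r3c4 has the single candidate 3, so r3c4=3.

Answer: 2 4 3 1 / 1 3 2 4 / 4 2 1 3 / 3 1 4 2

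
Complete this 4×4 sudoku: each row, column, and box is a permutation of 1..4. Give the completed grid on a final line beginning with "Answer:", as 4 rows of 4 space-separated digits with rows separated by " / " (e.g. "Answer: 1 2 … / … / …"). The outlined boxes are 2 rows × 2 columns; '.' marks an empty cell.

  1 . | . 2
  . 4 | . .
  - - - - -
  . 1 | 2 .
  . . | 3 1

Step 1. [r3c1∈{3,4}] r3c1 is the only open cell in row 3 admitting 3. So r3c1=3.
Step 2. [r2c1∈{2}] nothing but 2 survives at r2c1, so r2c1=2.
Step 3. [r4c1∈{4}] r4c1's peers cover all but 4, so r4c1=4.
Step 4. [r2c3∈{1}] r2c3 is down to just 1. So r2c3=1.
Step 5. [r3c4∈{4}] only 4 remains possible at r3c4, so r3c4=4.
Step 6. [r2c4∈{3}] only 3 remains possible at r2c4, so r2c4=3.
Step 7. [r1c2∈{3}] r1c2 is down to just 3. So r1c2=3.
Step 8. [r4c2∈{2}] only 2 remains possible at r4c2 ⇒ r4c2=2.
Step 9. [r1c3∈{4}] only 4 remains possible at r1c3. So r1c3=4.

Answer: 1 3 4 2 / 2 4 1 3 / 3 1 2 4 / 4 2 3 1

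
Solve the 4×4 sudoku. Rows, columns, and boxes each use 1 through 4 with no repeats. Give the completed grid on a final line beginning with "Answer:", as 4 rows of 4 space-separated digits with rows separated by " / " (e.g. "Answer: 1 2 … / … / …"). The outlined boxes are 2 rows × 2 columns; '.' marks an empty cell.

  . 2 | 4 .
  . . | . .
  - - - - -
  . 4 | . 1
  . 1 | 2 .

Step 1. [r2c2∈{3}] only 3 remains possible at r2c2, so r2c2=3.
Step 2. [r4c1∈{3}] r4c1 has the single candidate 3, so r4c1=3.
Step 3. [r1c1∈{1}] nothing but 1 survives at r1c1. So r1c1=1.
Step 4. [r2c1∈{4}] r2c1 has the single candidate 4, so r2c1=4.
Step 5. [r2c4∈{2}] only 2 remains possible at r2c4 ⇒ r2c4=2.
Step 6. [r3c3∈{3}] nothing but 3 survives at r3c3 ⇒ r3c3=3.
Step 7. [r3c1∈{2}] nothing but 2 survives at r3c1. So r3c1=2.
Step 8. [r1c4∈{3}] r1c4 is down to just 3. So r1c4=3.
Step 9. [r2c3∈{1}] r2c3 is down to just 1 ⇒ r2c3=1.
Step 10. [r4c4∈{4}] nothing but 4 survives at r4c4 ⇒ r4c4=4.

Answer: 1 2 4 3 / 4 3 1 2 / 2 4 3 1 / 3 1 2 4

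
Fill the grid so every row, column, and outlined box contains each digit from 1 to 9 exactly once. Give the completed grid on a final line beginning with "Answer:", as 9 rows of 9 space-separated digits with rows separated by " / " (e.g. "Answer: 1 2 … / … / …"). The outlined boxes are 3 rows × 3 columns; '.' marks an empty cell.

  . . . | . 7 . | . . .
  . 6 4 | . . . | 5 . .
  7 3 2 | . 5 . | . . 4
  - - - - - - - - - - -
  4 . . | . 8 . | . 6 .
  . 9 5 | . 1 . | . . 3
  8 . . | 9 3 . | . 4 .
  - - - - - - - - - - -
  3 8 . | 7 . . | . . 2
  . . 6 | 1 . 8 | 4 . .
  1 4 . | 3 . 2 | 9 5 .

Step 1. [r6c6∈{5,6,7}] r6c6 is the only open cell in row 6 admitting 6, so r6c6=6.
Step 2. [r1c7∈{1,2,3,6,8}] r1c7 is the only open cell in col 7 admitting 3, so r1c7=3.
Step 3. [r2c1∈{9}] r2c1's peers cover all but 9. So r2c1=9.
Step 4. [r8c9∈{7}] r8c9 is down to just 7 ⇒ r8c9=7.
Step 5. [r2c8∈{1,2,7,8}] across row 2, 7 lands solely at r2c8 ⇒ r2c8=7.
Step 6. [r1c8∈{1,2,8,9}] in box 3, 2 fits only at r1c8 ⇒ r1c8=2.
Step 7. [r3c8∈{1,8,9}] r3c8 is the only open cell in col 8 admitting 9, so r3c8=9.
Step 8. [r7c5∈{4,6,9}] r7c5 is the only open cell in col 5 admitting 4 ⇒ r7c5=4.
Step 9. [r7c7∈{1,6}] 6 has one home in row 7: r7c7. So r7c7=6.
Step 10. [r4c4∈{2,5}] in col 4, 5 fits only at r4c4 ⇒ r4c4=5.
Step 11. [r4c6∈{7}] r4c6's peers cover all but 7 ⇒ r4c6=7.
Step 12. [r6c2∈{1,2,7}] r6c2 is the only open cell in col 2 admitting 7. So r6c2=7.
Step 13. [r6c3∈{1}] r6c3 is down to just 1, so r6c3=1.
Step 14. [r5c4∈{2,4}] 2 has one home in box 5: r5c4, so r5c4=2.
Step 15. [r1c4∈{4,6,8}] 4 has one home in col 4: r1c4. So r1c4=4.
Step 16. [r1c2∈{1,5}] across col 2, 1 lands solely at r1c2 ⇒ r1c2=1.
Step 17. [r2c4∈{8}] r2c4's peers cover all but 8, so r2c4=8.
Step 18. [r2c9∈{1}] only 1 remains possible at r2c9, so r2c9=1.
Step 19. [r4c2∈{2}] r4c2's peers cover all but 2 ⇒ r4c2=2.
Step 20. [r3c7∈{8}] nothing but 8 survives at r3c7, so r3c7=8.
Step 21. [r1c1∈{5}] r1c1 is down to just 5 ⇒ r1c1=5.
Step 22. [r7c3∈{9}] r7c3 is down to just 9, so r7c3=9.
Step 23. [r9c5∈{6}] r9c5 has the single candidate 6 ⇒ r9c5=6.
Step 24. [r4c3∈{3}] r4c3's peers cover all but 3. So r4c3=3.
Step 25. [r9c3∈{7}] r9c3's peers cover all but 7, so r9c3=7.
Step 26. [r1c6∈{9}] nothing but 9 survives at r1c6 ⇒ r1c6=9.
Step 27. [r2c6∈{3}] r2c6 is down to just 3 ⇒ r2c6=3.
Step 28. [r5c7∈{7}] r5c7 has the single candidate 7 ⇒ r5c7=7.
Step 29. [r1c9∈{6}] nothing but 6 survives at r1c9, so r1c9=6.
Step 30. [r8c5∈{9}] r8c5 is down to just 9. So r8c5=9.
Step 31. [r5c8∈{8}] only 8 remains possible at r5c8. So r5c8=8.
Step 32. [r7c6∈{5}] r7c6 is down to just 5, so r7c6=5.
Step 33. [r1c3∈{8}] nothing but 8 survives at r1c3. So r1c3=8.
Step 34. [r7c8∈{1}] only 1 remains possible at r7c8. So r7c8=1.
Step 35. [r6c7∈{2}] only 2 remains possible at r6c7 ⇒ r6c7=2.
Step 36. [r2c5∈{2}] r2c5 has the single candidate 2 ⇒ r2c5=2.
Step 37. [r8c2∈{5}] nothing but 5 survives at r8c2. So r8c2=5.
Step 38. [r8c8∈{3}] nothing but 3 survives at r8c8 ⇒ r8c8=3.
Step 39. [r9c9∈{8}] r9c9's peers cover all but 8 ⇒ r9c9=8.
Step 40. [r4c7∈{1}] only 1 remains possible at r4c7 ⇒ r4c7=1.
Step 41. [r4c9∈{9}] r4c9 is down to just 9 ⇒ r4c9=9.
Step 42. [r5c1∈{6}] r5c1 has the single candidate 6 ⇒ r5c1=6.
Step 43. [r5c6∈{4}] r5c6's peers cover all but 4, so r5c6=4.
Step 44. [r8c1∈{2}] r8c1's peers cover all but 2. So r8c1=2.
Step 45. [r3c4∈{6}] r3c4's peers cover all but 6 ⇒ r3c4=6.
Step 46. [r3c6∈{1}] only 1 remains possible at r3c6. So r3c6=1.
Step 47. [r6c9∈{5}] nothing but 5 survives at r6c9, so r6c9=5.

Answer: 5 1 8 4 7 9 3 2 6 / 9 6 4 8 2 3 5 7 1 / 7 3 2 6 5 1 8 9 4 / 4 2 3 5 8 7 1 6 9 / 6 9 5 2 1 4 7 8 3 / 8 7 1 9 3 6 2 4 5 / 3 8 9 7 4 5 6 1 2 / 2 5 6 1 9 8 4 3 7 / 1 4 7 3 6 2 9 5 8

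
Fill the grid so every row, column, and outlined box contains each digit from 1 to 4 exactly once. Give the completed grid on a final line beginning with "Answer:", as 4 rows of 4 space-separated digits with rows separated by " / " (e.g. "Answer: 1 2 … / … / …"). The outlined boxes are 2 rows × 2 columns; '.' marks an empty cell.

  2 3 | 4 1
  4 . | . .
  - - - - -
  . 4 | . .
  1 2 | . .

Step 1. [r4c3∈{3}] r4c3's peers cover all but 3 ⇒ r4c3=3.
Step 2. [r3c4∈{2}] r3c4's peers cover all but 2. So r3c4=2.
Step 3. [r2c3∈{2}] nothing but 2 survives at r2c3. So r2c3=2.
Step 4. [r2c4∈{3}] r2c4 has the single candidate 3, so r2c4=3.
Step 5. [r2c2∈{1}] r2c2's peers cover all but 1 ⇒ r2c2=1.
Step 6. [r3c1∈{3}] r3c1's peers cover all but 3. So r3c1=3.
Step 7. [r4c4∈{4}] r4c4 is down to just 4, so r4c4=4.
Step 8. [r3c3∈{1}] r3c3 is down to just 1, so r3c3=1.

Answer: 2 3 4 1 / 4 1 2 3 / 3 4 1 2 / 1 2 3 4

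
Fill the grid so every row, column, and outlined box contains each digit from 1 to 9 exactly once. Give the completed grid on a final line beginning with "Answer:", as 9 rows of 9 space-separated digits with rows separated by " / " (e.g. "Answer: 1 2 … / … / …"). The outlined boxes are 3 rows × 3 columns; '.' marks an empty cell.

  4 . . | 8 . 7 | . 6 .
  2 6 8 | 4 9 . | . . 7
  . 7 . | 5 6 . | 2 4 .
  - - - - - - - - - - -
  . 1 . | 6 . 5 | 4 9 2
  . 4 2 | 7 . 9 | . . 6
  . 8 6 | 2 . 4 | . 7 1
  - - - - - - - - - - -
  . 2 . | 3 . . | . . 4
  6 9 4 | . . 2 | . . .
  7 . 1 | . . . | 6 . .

Step 1. [r9c6∈{8}] only 8 remains possible at r9c6 ⇒ r9c6=8.
Step 2. [r7c3∈{5}] nothing but 5 survives at r7c3. So r7c3=5.
Step 3. [r6c5∈{3}] r6c5's peers cover all but 3. So r6c5=3.
Step 4. [r6c7∈{5}] r6c7 has the single candidate 5, so r6c7=5.
Step 5. [r7c7∈{1,7,8,9}] row 7 places 9 nowhere but r7c7. So r7c7=9.
Step 6. [r8c4∈{1}] nothing but 1 survives at r8c4, so r8c4=1.
Step 7. [r2c8∈{1,3,5}] row 2 places 5 nowhere but r2c8 ⇒ r2c8=5.
Step 8. [r8c7∈{3,7,8}] r8c7 is the only open cell in col 7 admitting 7, so r8c7=7.
Step 9. [r5c7∈{3,8}] 8 has one home in col 7: r5c7, so r5c7=8.
Step 10. [r4c1∈{3}] r4c1's peers cover all but 3 ⇒ r4c1=3.
Step 11. [r3c9∈{3,8,9}] 8 has one home in row 3: r3c9 ⇒ r3c9=8.
Step 12. [r9c2∈{3}] r9c2 has the single candidate 3 ⇒ r9c2=3.
Step 13. [r1c9∈{3,9}] r1c9 is the only open cell in col 9 admitting 9, so r1c9=9.
Step 14. [r3c3∈{3,9}] col 3 places 9 nowhere but r3c3, so r3c3=9.
Step 15. [r3c6∈{1,3}] r3c6 is the only open cell in row 3 admitting 3 ⇒ r3c6=3.
Step 16. [r2c7∈{1,3}] row 2 places 3 nowhere but r2c7. So r2c7=3.
Step 17. [r8c8∈{3,8}] row 8 places 8 nowhere but r8c8. So r8c8=8.
Step 18. [r9c9∈{5}] r9c9 has the single candidate 5 ⇒ r9c9=5.
Step 19. [r5c5∈{1}] r5c5 is down to just 1 ⇒ r5c5=1.
Step 20. [r9c8∈{2}] nothing but 2 survives at r9c8. So r9c8=2.
Step 21. [r2c6∈{1}] r2c6 is down to just 1, so r2c6=1.
Step 22. [r4c5∈{8}] nothing but 8 survives at r4c5 ⇒ r4c5=8.
Step 23. [r5c1∈{5}] r5c1 is down to just 5. So r5c1=5.
Step 24. [r8c5∈{5}] nothing but 5 survives at r8c5, so r8c5=5.
Step 25. [r7c5∈{7}] r7c5 has the single candidate 7. So r7c5=7.
Step 26. [r4c3∈{7}] r4c3 is down to just 7 ⇒ r4c3=7.
Step 27. [r9c4∈{9}] nothing but 9 survives at r9c4 ⇒ r9c4=9.
Step 28. [r7c8∈{1}] r7c8's peers cover all but 1 ⇒ r7c8=1.
Step 29. [r1c3∈{3}] r1c3's peers cover all but 3, so r1c3=3.
Step 30. [r9c5∈{4}] only 4 remains possible at r9c5, so r9c5=4.
Step 31. [r1c7∈{1}] r1c7 is down to just 1, so r1c7=1.
Step 32. [r1c2∈{5}] r1c2's peers cover all but 5. So r1c2=5.
Step 33. [r8c9∈{3}] r8c9's peers cover all but 3, so r8c9=3.
Step 34. [r3c1∈{1}] r3c1's peers cover all but 1, so r3c1=1.
Step 35. [r6c1∈{9}] nothing but 9 survives at r6c1, so r6c1=9.
Step 36. [r7c1∈{8}] nothing but 8 survives at r7c1, so r7c1=8.
Step 37. [r5c8∈{3}] only 3 remains possible at r5c8, so r5c8=3.
Step 38. [r1c5∈{2}] only 2 remains possible at r1c5 ⇒ r1c5=2.
Step 39. [r7c6∈{6}] r7c6 has the single candidate 6 ⇒ r7c6=6.

Answer: 4 5 3 8 2 7 1 6 9 / 2 6 8 4 9 1 3 5 7 / 1 7 9 5 6 3 2 4 8 / 3 1 7 6 8 5 4 9 2 / 5 4 2 7 1 9 8 3 6 / 9 8 6 2 3 4 5 7 1 / 8 2 5 3 7 6 9 1 4 / 6 9 4 1 5 2 7 8 3 / 7 3 1 9 4 8 6 2 5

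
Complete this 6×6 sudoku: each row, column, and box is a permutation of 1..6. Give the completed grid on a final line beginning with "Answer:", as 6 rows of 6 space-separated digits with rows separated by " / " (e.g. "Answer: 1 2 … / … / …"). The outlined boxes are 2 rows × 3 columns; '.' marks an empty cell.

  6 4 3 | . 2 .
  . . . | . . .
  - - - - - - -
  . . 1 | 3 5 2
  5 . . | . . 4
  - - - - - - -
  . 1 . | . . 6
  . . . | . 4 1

Step 1. [r1c4∈{1,5}] in row 1, 1 fits only at r1c4. So r1c4=1.
Step 2. [r4c4∈{6}] r4c4 is down to just 6 ⇒ r4c4=6.
Step 3. [r4c3∈{2}] only 2 remains possible at r4c3, so r4c3=2.
Step 4. [r2c3∈{5}] r2c3 has the single candidate 5. So r2c3=5.
Step 5. [r6c2∈{2,3,5,6}] 5 has one home in col 2: r6c2 ⇒ r6c2=5.
Step 6. [r5c5∈{3}] nothing but 3 survives at r5c5. So r5c5=3.
Step 7. [r6c4∈{2}] r6c4 is down to just 2 ⇒ r6c4=2.
Step 8. [r5c1∈{2,4}] row 5 places 2 nowhere but r5c1 ⇒ r5c1=2.
Step 9. [r4c5∈{1}] r4c5 has the single candidate 1, so r4c5=1.
Step 10. [r1c6∈{5}] only 5 remains possible at r1c6. So r1c6=5.
Step 11. [r2c5∈{6}] r2c5 has the single candidate 6 ⇒ r2c5=6.
Step 12. [r5c4∈{5}] nothing but 5 survives at r5c4. So r5c4=5.
Step 13. [r3c1∈{4}] only 4 remains possible at r3c1 ⇒ r3c1=4.
Step 14. [r6c3∈{6}] r6c3's peers cover all but 6 ⇒ r6c3=6.
Step 15. [r2c4∈{4}] only 4 remains possible at r2c4, so r2c4=4.
Step 16. [r4c2∈{3}] only 3 remains possible at r4c2 ⇒ r4c2=3.
Step 17. [r3c2∈{6}] r3c2 is down to just 6. So r3c2=6.
Step 18. [r2c2∈{2}] only 2 remains possible at r2c2, so r2c2=2.
Step 19. [r5c3∈{4}] only 4 remains possible at r5c3, so r5c3=4.
Step 20. [r2c1∈{1}] nothing but 1 survives at r2c1 ⇒ r2c1=1.
Step 21. [r2c6∈{3}] r2c6's peers cover all but 3 ⇒ r2c6=3.
Step 22. [r6c1∈{3}] nothing but 3 survives at r6c1, so r6c1=3.

Answer: 6 4 3 1 2 5 / 1 2 5 4 6 3 / 4 6 1 3 5 2 / 5 3 2 6 1 4 / 2 1 4 5 3 6 / 3 5 6 2 4 1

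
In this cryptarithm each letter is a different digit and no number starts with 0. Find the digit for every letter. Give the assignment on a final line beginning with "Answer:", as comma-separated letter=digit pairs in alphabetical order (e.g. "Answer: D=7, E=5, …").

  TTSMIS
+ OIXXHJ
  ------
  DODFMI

Step 1. [col 1: S + J ≡ I (mod 10)] column 1 (S + J ≡ I (mod 10), carry-in 0) doesn't pin S yet; pick S=2 and continue ⇒ S=2.
Step 2. [col 1: S + J ≡ I (mod 10)] no forcing yet in column 1 (carry-in 0); J=9 is free and consistent — try it ⇒ J=9.
Step 3. [col 1: S + J ≡ I (mod 10)] from column 1 (S=2, J=9, carry-in 0, digits 2,9 already taken and all letters distinct): I must equal 1 ⇒ I=1.
Step 4. [col 2: I + H ≡ M (mod 10)] no forcing yet in column 2 (carry-in 1); H=8 is free and consistent — try it. So H=8.
Step 5. [col 2: I + H ≡ M (mod 10)] in column 2 we have I+H≡M with carry-in 1; given I=1, H=8 and digits 1,2,8,9 already taken and all letters distinct, that pins M to 0. So M=0.
Step 6. [col 3: M + X ≡ F (mod 10)] no forcing yet in column 3 (carry-in 1); X=5 is free and consistent — try it, so X=5.
Step 7. [col 3: M + X ≡ F (mod 10)] column 3: given M=0, X=5, carry-in 1, and digits 0,1,2,5,8,9 already taken and all letters distinct, M+X≡F (mod 10) forces F=6. So F=6.
Step 8. [col 4: S + X ≡ D (mod 10)] from column 4 (S=2, X=5, carry-in 0, digits 0,1,2,5,6,8,9 already taken and all letters distinct): D must equal 7, so D=7.
Step 9. [col 5: T + I ≡ O (mod 10)] column 5 reads T+I+carry(0)=O with I=1; with digits 0,1,2,5,6,7,8,9 already taken and all letters distinct, the only value for O is 4 ⇒ O=4.
Step 10. [col 5: T + I ≡ O (mod 10)] in column 5 we have T+I≡O with carry-in 0; given I=1, O=4 and digits 0,1,2,4,5,6,7,8,9 already taken and all letters distinct, that pins T to 3 ⇒ T=3.

Answer: D=7, F=6, H=8, I=1, J=9, M=0, O=4, S=2, T=3, X=5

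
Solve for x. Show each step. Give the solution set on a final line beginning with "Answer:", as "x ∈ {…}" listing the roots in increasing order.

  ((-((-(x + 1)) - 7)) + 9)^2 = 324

Step 1. [((-((-(x + 1)) - 7)) + 9)^2 = 324] √ both sides: 324 ≥ 0 gives two branches. So sqrt: (-((-(x + 1)) - 7)) + 9 = 18 or -18.
Step 2. [(-((-(x + 1)) - 7)) + 9 = 18 or -18] 9 comes off first (subtract 9), so sub: -((-(x + 1)) - 7) = 9 or -27.
Step 3. [-((-(x + 1)) - 7) = 9 or -27] flip signs both sides. So neg: (-(x + 1)) - 7 = -9 or 27.
Step 4. [(-(x + 1)) - 7 = -9 or 27] 7 comes off first (add 7). So sub: -(x + 1) = -2 or 34.
Step 5. [-(x + 1) = -2 or 34] leading − — multiply by −1, so neg: x + 1 = 2 or -34.
Step 6. [x + 1 = 2 or -34] the outer +1 inverts by subtracting 1. So sub: x = 1 or -35.

Answer: x ∈ {-35, 1}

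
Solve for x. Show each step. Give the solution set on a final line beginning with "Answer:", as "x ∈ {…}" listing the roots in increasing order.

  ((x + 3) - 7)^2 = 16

Step 1. [((x + 3) - 7)^2 = 16] 16 ≥ 0, LHS is (·)² — take ±√ ⇒ sqrt: (x + 3) - 7 = 4 or -4.
Step 2. [(x + 3) - 7 = 4 or -4] peel the -7: add 7 from each side, so sub: x + 3 = 11 or 3.
Step 3. [x + 3 = 11 or 3] subtract 3: x sits inside (… + 3) ⇒ sub: x = 8 or 0.

Answer: x ∈ {0, 8}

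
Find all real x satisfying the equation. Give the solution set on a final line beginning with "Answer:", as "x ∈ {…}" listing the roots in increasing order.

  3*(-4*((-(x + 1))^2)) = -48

Step 1. [3*(-4*((-(x + 1))^2)) = -48] LHS = 3·(…); ÷3 both sides, so div: -4*((-(x + 1))^2) = -16.
Step 2. [-4*((-(x + 1))^2) = -16] -4 out front; divide by -4, so div: (-(x + 1))^2 = 4.
Step 3. [(-(x + 1))^2 = 4] LHS squared, RHS 4 ≥ 0: apply √ (±), so sqrt: -(x + 1) = 2 or -2.
Step 4. [-(x + 1) = 2 or -2] flip signs both sides ⇒ neg: x + 1 = -2 or 2.
Step 5. [x + 1 = -2 or 2] +1 is outermost — subtract 1 both sides ⇒ sub: x = -3 or 1.

Answer: x ∈ {-3, 1}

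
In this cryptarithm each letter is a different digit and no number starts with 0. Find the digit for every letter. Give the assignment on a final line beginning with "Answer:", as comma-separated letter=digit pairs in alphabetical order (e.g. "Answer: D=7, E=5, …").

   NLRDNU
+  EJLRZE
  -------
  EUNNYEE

Step 1. [col 1: U + E ≡ E (mod 10)] column 1: given nothing yet, carry-in 0, and all letters distinct, none taken yet, U+E≡E (mod 10) forces U=0, so U=0.
Step 2. [col 1: U + E ≡ E (mod 10)] several values work for E in column 1 (U + E ≡ E (mod 10), carry-in 0); try E=1, so E=1.
Step 3. [col 2: N + Z ≡ E (mod 10)] several values work for Z in column 2 (N + Z ≡ E (mod 10), carry-in 0); try Z=2, so Z=2.
Step 4. [col 2: N + Z ≡ E (mod 10)] column 2 reads N+Z+carry(0)=E with Z=2, E=1; with digits 0,1,2 already taken and all letters distinct, the only value for N is 9 ⇒ N=9.
Step 5. [col 3: D + R ≡ Y (mod 10)] several values work for Y in column 3 (D + R ≡ Y (mod 10), carry-in 1); try Y=4 ⇒ Y=4.
Step 6. [col 3: D + R ≡ Y (mod 10)] R=5 is one option consistent with column 3 (D + R ≡ Y (mod 10), carry-in 1) — take it. So R=5.
Step 7. [col 3: D + R ≡ Y (mod 10)] from column 3 (R=5, Y=4, carry-in 1, digits 0,1,2,4,5,9 already taken and all letters distinct): D must equal 8 ⇒ D=8.
Step 8. [col 4: R + L ≡ N (mod 10)] column 4 reads R+L+carry(1)=N with R=5, N=9; with digits 0,1,2,4,5,8,9 already taken and all letters distinct, the only value for L is 3, so L=3.
Step 9. [col 5: L + J ≡ N (mod 10)] from column 5 (L=3, N=9, carry-in 0, digits 0,1,2,3,4,5,8,9 already taken and all letters distinct): J must equal 6. So J=6.

Answer: D=8, E=1, J=6, L=3, N=9, R=5, U=0, Y=4, Z=2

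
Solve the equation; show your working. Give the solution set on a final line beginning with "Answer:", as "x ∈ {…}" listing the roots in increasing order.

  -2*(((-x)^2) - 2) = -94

Step 1. [-2*(((-x)^2) - 2) = -94] divide by the outer -2, so div: ((-x)^2) - 2 = 47.
Step 2. [((-x)^2) - 2 = 47] -2 is outermost — add 2 both sides. So sub: (-x)^2 = 49.
Step 3. [(-x)^2 = 49] √ both sides: 49 ≥ 0 gives two branches, so sqrt: -x = 7 or -7.
Step 4. [-x = 7 or -7] LHS negated; negate both sides. So neg: x = -7 or 7.

Answer: x ∈ {-7, 7}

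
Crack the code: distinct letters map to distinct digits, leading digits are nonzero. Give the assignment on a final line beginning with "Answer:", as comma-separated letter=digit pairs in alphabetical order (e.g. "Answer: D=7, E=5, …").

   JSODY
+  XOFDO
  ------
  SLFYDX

Step 1. [col 1: Y + O ≡ X (mod 10)] no forcing yet in column 1 (carry-in 0); X=7 is free and consistent — try it, so X=7.
Step 2. [col 1: Y + O ≡ X (mod 10)] column 1 (Y + O ≡ X (mod 10), carry-in 0) doesn't pin O yet; pick O=2 and continue ⇒ O=2.
Step 3. [col 1: Y + O ≡ X (mod 10)] in column 1 we have Y+O≡X with carry-in 0; given O=2, X=7 and digits 2,7 already taken and all letters distinct, that pins Y to 5 ⇒ Y=5.
Step 4. [col 2: D + D ≡ D (mod 10)] column 2 reads D+D+carry(0)=D with nothing yet; with digits 2,5,7 already taken and all letters distinct, the only value for D is 0 ⇒ D=0.
Step 5. [col 3: O + F ≡ Y (mod 10)] in column 3 we have O+F≡Y with carry-in 0; given O=2, Y=5 and digits 0,2,5,7 already taken and all letters distinct, that pins F to 3 ⇒ F=3.
Step 6. [col 4: S + O ≡ F (mod 10)] in column 4 we have S+O≡F with carry-in 0; given O=2, F=3 and digits 0,2,3,5,7 already taken and all letters distinct, that pins S to 1 ⇒ S=1.
Step 7. [col 5: J + X ≡ L (mod 10)] column 5 reads J+X+carry(0)=L with X=7; with digits 0,1,2,3,5,7 already taken and all letters distinct, the only value for L is 6, so L=6.
Step 8. [col 5: J + X ≡ L (mod 10)] from column 5 (X=7, L=6, carry-in 0, digits 0,1,2,3,5,6,7 already taken and all letters distinct): J must equal 9, so J=9.

Answer: D=0, F=3, J=9, L=6, O=2, S=1, X=7, Y=5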